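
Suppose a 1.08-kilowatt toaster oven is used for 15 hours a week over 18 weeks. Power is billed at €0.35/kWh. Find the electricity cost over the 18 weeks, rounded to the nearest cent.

€102.06

Runtime = 15 h/week × 18 weeks = 270 h
Energy = 1.08 kW × 270 h = 291.6 kWh
Cost = 291.6 kWh × €0.35/kWh = €102.06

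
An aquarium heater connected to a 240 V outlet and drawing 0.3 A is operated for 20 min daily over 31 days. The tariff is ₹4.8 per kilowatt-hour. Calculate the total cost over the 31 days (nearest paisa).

₹3.57

Power = 0.3 A × 240 V = 72 W = 0.072 kW
Runtime = 20 min × 31 = 620 min = 10.333333… h
Energy = 0.072 kW × 10.333333… h = 0.744 kWh
Cost = 0.744 kWh × ₹4.8/kWh = ₹3.57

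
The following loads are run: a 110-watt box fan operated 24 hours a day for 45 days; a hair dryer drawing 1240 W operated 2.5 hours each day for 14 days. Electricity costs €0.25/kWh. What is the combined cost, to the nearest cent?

box fan: Runtime = 24 h × 45 = 1080 h
box fan: 0.11 kW × 1080 h = 118.8 kWh
hair dryer: Runtime = 2.5 h/day × 14 days = 35 h
hair dryer: 1.24 kW × 35 h = 43.4 kWh
Total energy = 162.2 kWh
Cost = 162.2 × €0.25 = €40.55

€40.55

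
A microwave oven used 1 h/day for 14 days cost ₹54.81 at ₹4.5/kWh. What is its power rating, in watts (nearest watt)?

870 W

Energy = ₹54.81 ÷ ₹4.5/kWh = 12.18 kWh
Runtime = 1 h/day × 14 days = 14 h
Power = 12.18 kWh ÷ 14 h = 0.87 kW = 870 W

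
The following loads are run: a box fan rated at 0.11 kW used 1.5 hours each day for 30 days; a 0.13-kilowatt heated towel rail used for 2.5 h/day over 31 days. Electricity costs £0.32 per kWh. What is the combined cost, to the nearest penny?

box fan: Runtime = 1.5 h/day × 30 days = 45 h
box fan: 0.11 kW × 45 h = 4.95 kWh
heated towel rail: Runtime = 2.5 h/day × 31 days = 77.5 h
heated towel rail: 0.13 kW × 77.5 h = 10.075 kWh
Total energy = 15.025 kWh
Cost = 15.025 × £0.32 = £4.81

£4.81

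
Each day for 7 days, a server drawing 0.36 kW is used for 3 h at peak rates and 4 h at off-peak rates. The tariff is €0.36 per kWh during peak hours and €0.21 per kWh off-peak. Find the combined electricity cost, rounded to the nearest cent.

€4.84

Peak energy = 0.36 kW × 3 h × 7 = 7.56 kWh
Off-peak energy = 0.36 kW × 4 h × 7 = 10.08 kWh
Cost = 7.56 × €0.36 + 10.08 × €0.21 = €2.7216 + €2.1168 = €4.84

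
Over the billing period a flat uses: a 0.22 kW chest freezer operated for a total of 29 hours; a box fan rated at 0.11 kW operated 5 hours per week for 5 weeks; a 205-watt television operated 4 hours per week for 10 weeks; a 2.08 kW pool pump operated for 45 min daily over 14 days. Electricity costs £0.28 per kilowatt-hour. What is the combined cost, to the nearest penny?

chest freezer: 0.22 kW × 29 h = 6.38 kWh
box fan: Runtime = 5 h/week × 5 weeks = 25 h
box fan: 0.11 kW × 25 h = 2.75 kWh
television: Runtime = 4 h/week × 10 weeks = 40 h
television: 0.205 kW × 40 h = 8.2 kWh
pool pump: Runtime = 45 min × 14 = 630 min = 10.5 h
pool pump: 2.08 kW × 10.5 h = 21.84 kWh
Total energy = 39.17 kWh
Cost = 39.17 × £0.28 = £10.97

£10.97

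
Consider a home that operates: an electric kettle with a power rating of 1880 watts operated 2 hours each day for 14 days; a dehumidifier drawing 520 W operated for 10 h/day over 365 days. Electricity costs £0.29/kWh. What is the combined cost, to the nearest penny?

£565.69

electric kettle: Runtime = 2 h/day × 14 days = 28 h
electric kettle: 1.88 kW × 28 h = 52.64 kWh
dehumidifier: Runtime = 10 h/day × 365 days = 3650 h
dehumidifier: 0.52 kW × 3650 h = 1898 kWh
Total energy = 1950.64 kWh
Cost = 1950.64 × £0.29 = £565.69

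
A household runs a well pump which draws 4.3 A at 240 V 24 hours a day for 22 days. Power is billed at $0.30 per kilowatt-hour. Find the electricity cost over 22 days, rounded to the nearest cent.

$163.47

Power = 4.3 A × 240 V = 1032 W = 1.032 kW
Runtime = 24 h × 22 = 528 h
Energy = 1.032 kW × 528 h = 544.896 kWh
Cost = 544.896 kWh × $0.30/kWh = $163.47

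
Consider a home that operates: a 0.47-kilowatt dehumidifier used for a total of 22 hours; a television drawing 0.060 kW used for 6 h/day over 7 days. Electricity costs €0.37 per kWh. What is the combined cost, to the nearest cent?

€4.76

dehumidifier: 0.47 kW × 22 h = 10.34 kWh
television: Runtime = 6 h/day × 7 days = 42 h
television: 0.06 kW × 42 h = 2.52 kWh
Total energy = 12.86 kWh
Cost = 12.86 × €0.37 = €4.76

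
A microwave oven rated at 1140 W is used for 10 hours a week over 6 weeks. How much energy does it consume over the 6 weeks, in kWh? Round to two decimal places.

68.40 kWh

Runtime = 10 h/week × 6 weeks = 60 h
Energy = 1.14 kW × 60 h = 68.4 kWh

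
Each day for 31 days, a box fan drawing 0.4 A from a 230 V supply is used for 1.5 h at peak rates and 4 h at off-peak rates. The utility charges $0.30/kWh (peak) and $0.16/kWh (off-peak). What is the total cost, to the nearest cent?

Power = 0.4 A × 230 V = 92 W = 0.092 kW
Peak energy = 0.092 kW × 1.5 h × 31 = 4.278 kWh
Off-peak energy = 0.092 kW × 4 h × 31 = 11.408 kWh
Cost = 4.278 × $0.30 + 11.408 × $0.16 = $1.2834 + $1.82528 = $3.11

$3.11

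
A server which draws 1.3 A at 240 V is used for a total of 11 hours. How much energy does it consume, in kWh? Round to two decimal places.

3.43 kWh

Power = 1.3 A × 240 V = 312 W = 0.312 kW
Energy = 0.312 kW × 11 h = 3.432 kWh ≈ 3.43 kWh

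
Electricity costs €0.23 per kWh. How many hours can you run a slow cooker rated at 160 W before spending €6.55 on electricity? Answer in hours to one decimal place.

178.0 h

Energy available = €6.55 ÷ €0.23/kWh = 28.4783 kWh
Hours = 28.4783 kWh ÷ 0.16 kW = 178.0 h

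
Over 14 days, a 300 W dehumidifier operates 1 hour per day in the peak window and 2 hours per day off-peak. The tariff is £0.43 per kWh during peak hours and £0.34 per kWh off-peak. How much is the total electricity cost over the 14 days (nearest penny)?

£4.66

Peak energy = 0.3 kW × 1 h × 14 = 4.2 kWh
Off-peak energy = 0.3 kW × 2 h × 14 = 8.4 kWh
Cost = 4.2 × £0.43 + 8.4 × £0.34 = £1.806 + £2.856 = £4.66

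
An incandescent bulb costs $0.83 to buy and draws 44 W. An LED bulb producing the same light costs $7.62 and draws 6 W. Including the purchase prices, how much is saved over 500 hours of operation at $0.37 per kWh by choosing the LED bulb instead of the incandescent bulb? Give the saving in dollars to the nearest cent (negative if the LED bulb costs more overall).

$0.24

incandescent bulb: $0.83 + (44/1000) kW × 500 h × $0.37 = $0.83 + $8.14 = $8.97
LED bulb: $7.62 + (6/1000) kW × 500 h × $0.37 = $7.62 + $1.11 = $8.73
Saving = $8.97 − $8.73 = $0.24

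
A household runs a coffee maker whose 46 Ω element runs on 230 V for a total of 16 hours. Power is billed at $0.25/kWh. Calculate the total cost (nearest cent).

Power = V²/R = 230²/46 = 1150 W = 1.15 kW
Energy = 1.15 kW × 16 h = 18.4 kWh
Cost = 18.4 kWh × $0.25/kWh = $4.60

$4.60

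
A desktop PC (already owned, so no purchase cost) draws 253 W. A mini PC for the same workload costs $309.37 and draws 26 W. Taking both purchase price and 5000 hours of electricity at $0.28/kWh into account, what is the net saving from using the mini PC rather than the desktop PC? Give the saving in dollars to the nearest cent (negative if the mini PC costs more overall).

desktop PC: $0.00 + (253/1000) kW × 5000 h × $0.28 = $0.00 + $354.2 = $354.2
mini PC: $309.37 + (26/1000) kW × 5000 h × $0.28 = $309.37 + $36.4 = $345.77
Saving = $354.2 − $345.77 = $8.43

$8.43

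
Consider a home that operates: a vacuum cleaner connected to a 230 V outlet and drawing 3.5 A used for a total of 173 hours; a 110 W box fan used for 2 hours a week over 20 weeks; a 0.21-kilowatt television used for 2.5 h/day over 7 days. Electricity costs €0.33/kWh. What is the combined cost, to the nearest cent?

€48.62

vacuum cleaner: Power = 3.5 A × 230 V = 805 W = 0.805 kW
vacuum cleaner: 0.805 kW × 173 h = 139.265 kWh
box fan: Runtime = 2 h/week × 20 weeks = 40 h
box fan: 0.11 kW × 40 h = 4.4 kWh
television: Runtime = 2.5 h/day × 7 days = 17.5 h
television: 0.21 kW × 17.5 h = 3.675 kWh
Total energy = 147.34 kWh
Cost = 147.34 × €0.33 = €48.62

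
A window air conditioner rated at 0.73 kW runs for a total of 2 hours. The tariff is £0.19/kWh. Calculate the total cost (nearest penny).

Energy = 0.73 kW × 2 h = 1.46 kWh
Cost = 1.46 kWh × £0.19/kWh = £0.28

£0.28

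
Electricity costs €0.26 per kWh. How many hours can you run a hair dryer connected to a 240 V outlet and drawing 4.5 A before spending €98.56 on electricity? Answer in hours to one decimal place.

351.0 h

Power = 4.5 A × 240 V = 1080 W = 1.08 kW
Energy available = €98.56 ÷ €0.26/kWh = 379.0769 kWh
Hours = 379.0769 kWh ÷ 1.08 kW = 351.0 h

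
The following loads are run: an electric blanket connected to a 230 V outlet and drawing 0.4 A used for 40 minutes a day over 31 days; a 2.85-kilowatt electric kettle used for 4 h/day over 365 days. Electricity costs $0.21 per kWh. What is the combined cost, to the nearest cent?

$874.21

electric blanket: Power = 0.4 A × 230 V = 92 W = 0.092 kW
electric blanket: Runtime = 40 min × 31 = 1240 min = 20.666666… h
electric blanket: 0.092 kW × 20.666666… h = 1.901333… kWh
electric kettle: Runtime = 4 h/day × 365 days = 1460 h
electric kettle: 2.85 kW × 1460 h = 4161 kWh
Total energy = 4162.901333… kWh
Cost = 4162.901333… × $0.21 = $874.21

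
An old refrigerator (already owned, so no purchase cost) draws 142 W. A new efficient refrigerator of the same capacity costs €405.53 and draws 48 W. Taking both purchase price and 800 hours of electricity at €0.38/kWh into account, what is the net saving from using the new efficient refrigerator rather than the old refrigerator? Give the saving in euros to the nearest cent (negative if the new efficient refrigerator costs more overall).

old refrigerator: €0.00 + (142/1000) kW × 800 h × €0.38 = €0.00 + €43.168 = €43.168
new efficient refrigerator: €405.53 + (48/1000) kW × 800 h × €0.38 = €405.53 + €14.592 = €420.122
Saving = €43.168 − €420.122 = −€376.954 → -€376.95

-€376.95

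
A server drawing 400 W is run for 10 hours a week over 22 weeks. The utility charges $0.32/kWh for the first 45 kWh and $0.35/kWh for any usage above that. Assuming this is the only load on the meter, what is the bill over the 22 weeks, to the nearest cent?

Runtime = 10 h/week × 22 weeks = 220 h
Energy = 0.4 kW × 220 h = 88 kWh
Tier 1 (0–45 kWh): 45 × $0.32 = $14.4
Above 45 kWh: 43 × $0.35 = $15.05
Bill = $29.45

$29.45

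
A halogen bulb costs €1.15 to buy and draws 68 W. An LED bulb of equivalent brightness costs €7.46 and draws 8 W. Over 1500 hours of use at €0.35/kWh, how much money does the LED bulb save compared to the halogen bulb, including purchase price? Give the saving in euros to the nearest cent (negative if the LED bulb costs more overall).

halogen bulb: €1.15 + (68/1000) kW × 1500 h × €0.35 = €1.15 + €35.7 = €36.85
LED bulb: €7.46 + (8/1000) kW × 1500 h × €0.35 = €7.46 + €4.2 = €11.66
Saving = €36.85 − €11.66 = €25.19

€25.19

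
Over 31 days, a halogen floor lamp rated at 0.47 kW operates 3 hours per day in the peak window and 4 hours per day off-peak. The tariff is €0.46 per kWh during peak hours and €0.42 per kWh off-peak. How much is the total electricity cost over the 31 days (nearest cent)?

€44.58

Peak energy = 0.47 kW × 3 h × 31 = 43.71 kWh
Off-peak energy = 0.47 kW × 4 h × 31 = 58.28 kWh
Cost = 43.71 × €0.46 + 58.28 × €0.42 = €20.1066 + €24.4776 = €44.58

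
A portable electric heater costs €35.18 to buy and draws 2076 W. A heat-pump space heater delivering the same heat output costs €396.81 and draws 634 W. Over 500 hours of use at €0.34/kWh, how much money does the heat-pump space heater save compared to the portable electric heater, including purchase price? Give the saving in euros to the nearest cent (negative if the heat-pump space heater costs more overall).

-€116.49

portable electric heater: €35.18 + (2076/1000) kW × 500 h × €0.34 = €35.18 + €352.92 = €388.1
heat-pump space heater: €396.81 + (634/1000) kW × 500 h × €0.34 = €396.81 + €107.78 = €504.59
Saving = €388.1 − €504.59 = −€116.49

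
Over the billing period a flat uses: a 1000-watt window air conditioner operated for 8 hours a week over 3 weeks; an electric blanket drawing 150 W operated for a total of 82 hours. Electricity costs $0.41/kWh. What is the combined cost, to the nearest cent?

window air conditioner: Runtime = 8 h/week × 3 weeks = 24 h
window air conditioner: 1 kW × 24 h = 24 kWh
electric blanket: 0.15 kW × 82 h = 12.3 kWh
Total energy = 36.3 kWh
Cost = 36.3 × $0.41 = $14.88

$14.88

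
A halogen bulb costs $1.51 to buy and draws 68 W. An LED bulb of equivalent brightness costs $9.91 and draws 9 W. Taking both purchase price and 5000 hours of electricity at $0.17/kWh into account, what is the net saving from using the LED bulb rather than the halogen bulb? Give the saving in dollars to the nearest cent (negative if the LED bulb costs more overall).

$41.75

halogen bulb: $1.51 + (68/1000) kW × 5000 h × $0.17 = $1.51 + $57.8 = $59.31
LED bulb: $9.91 + (9/1000) kW × 5000 h × $0.17 = $9.91 + $7.65 = $17.56
Saving = $59.31 − $17.56 = $41.75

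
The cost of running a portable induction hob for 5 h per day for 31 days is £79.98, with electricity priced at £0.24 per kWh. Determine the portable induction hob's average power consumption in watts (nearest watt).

Energy = £79.98 ÷ £0.24/kWh = 333.25 kWh
Runtime = 5 h/day × 31 days = 155 h
Power = 333.25 kWh ÷ 155 h = 2.15 kW = 2150 W

2150 W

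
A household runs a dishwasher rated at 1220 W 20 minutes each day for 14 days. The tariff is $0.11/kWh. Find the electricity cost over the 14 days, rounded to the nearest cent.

Runtime = 20 min × 14 = 280 min = 4.666666… h
Energy = 1.22 kW × 4.666666… h = 5.693333… kWh
Cost = 5.693333… kWh × $0.11/kWh = $0.63

$0.63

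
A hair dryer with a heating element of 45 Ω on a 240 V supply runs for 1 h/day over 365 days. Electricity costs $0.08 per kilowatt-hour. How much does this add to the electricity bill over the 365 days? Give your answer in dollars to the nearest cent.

Power = V²/R = 240²/45 = 1280 W = 1.28 kW
Runtime = 1 h/day × 365 days = 365 h
Energy = 1.28 kW × 365 h = 467.2 kWh
Cost = 467.2 kWh × $0.08/kWh = $37.38

$37.38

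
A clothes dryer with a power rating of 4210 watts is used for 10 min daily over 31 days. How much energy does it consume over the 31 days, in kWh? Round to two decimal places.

21.75 kWh

Runtime = 10 min × 31 = 310 min = 5.166666… h
Energy = 4.21 kW × 5.166666… h = 21.751666… kWh ≈ 21.75 kWh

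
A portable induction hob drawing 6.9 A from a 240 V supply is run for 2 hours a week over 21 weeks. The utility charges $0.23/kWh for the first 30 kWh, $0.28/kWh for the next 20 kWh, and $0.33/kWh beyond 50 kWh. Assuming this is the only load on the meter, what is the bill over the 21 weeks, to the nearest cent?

Power = 6.9 A × 240 V = 1656 W = 1.656 kW
Runtime = 2 h/week × 21 weeks = 42 h
Energy = 1.656 kW × 42 h = 69.552 kWh
Tier 1 (0–30 kWh): 30 × $0.23 = $6.9
Tier 2 (30–50 kWh): 20 × $0.28 = $5.6
Above 50 kWh: 19.552 × $0.33 = $6.45216
Bill = $18.95

$18.95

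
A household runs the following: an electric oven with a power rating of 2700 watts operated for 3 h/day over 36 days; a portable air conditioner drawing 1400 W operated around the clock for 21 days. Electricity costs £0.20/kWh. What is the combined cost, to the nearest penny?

£199.44

electric oven: Runtime = 3 h/day × 36 days = 108 h
electric oven: 2.7 kW × 108 h = 291.6 kWh
portable air conditioner: Runtime = 24 h × 21 = 504 h
portable air conditioner: 1.4 kW × 504 h = 705.6 kWh
Total energy = 997.2 kWh
Cost = 997.2 × £0.20 = £199.44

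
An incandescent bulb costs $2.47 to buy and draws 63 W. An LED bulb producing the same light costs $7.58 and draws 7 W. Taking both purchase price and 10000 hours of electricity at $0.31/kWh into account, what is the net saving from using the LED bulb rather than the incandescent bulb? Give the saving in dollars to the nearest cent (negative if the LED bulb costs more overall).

incandescent bulb: $2.47 + (63/1000) kW × 10000 h × $0.31 = $2.47 + $195.3 = $197.77
LED bulb: $7.58 + (7/1000) kW × 10000 h × $0.31 = $7.58 + $21.7 = $29.28
Saving = $197.77 − $29.28 = $168.49

$168.49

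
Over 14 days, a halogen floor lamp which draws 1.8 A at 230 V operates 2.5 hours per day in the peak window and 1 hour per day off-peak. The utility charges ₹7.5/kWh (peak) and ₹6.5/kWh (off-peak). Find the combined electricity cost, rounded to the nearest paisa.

Power = 1.8 A × 230 V = 414 W = 0.414 kW
Peak energy = 0.414 kW × 2.5 h × 14 = 14.49 kWh
Off-peak energy = 0.414 kW × 1 h × 14 = 5.796 kWh
Cost = 14.49 × ₹7.5 + 5.796 × ₹6.5 = ₹108.675 + ₹37.674 = ₹146.35

₹146.35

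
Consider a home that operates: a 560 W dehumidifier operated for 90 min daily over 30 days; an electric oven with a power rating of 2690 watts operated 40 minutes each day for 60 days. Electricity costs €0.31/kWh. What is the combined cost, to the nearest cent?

dehumidifier: Runtime = 90 min × 30 = 2700 min = 45 h
dehumidifier: 0.56 kW × 45 h = 25.2 kWh
electric oven: Runtime = 40 min × 60 = 2400 min = 40 h
electric oven: 2.69 kW × 40 h = 107.6 kWh
Total energy = 132.8 kWh
Cost = 132.8 × €0.31 = €41.17

€41.17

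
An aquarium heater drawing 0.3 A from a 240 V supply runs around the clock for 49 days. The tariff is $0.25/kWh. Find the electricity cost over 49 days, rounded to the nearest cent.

Power = 0.3 A × 240 V = 72 W = 0.072 kW
Runtime = 24 h × 49 = 1176 h
Energy = 0.072 kW × 1176 h = 84.672 kWh
Cost = 84.672 kWh × $0.25/kWh = $21.17

$21.17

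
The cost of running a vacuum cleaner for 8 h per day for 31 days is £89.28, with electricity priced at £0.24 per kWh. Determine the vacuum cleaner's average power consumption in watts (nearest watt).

1500 W

Energy = £89.28 ÷ £0.24/kWh = 372 kWh
Runtime = 8 h/day × 31 days = 248 h
Power = 372 kWh ÷ 248 h = 1.5 kW = 1500 W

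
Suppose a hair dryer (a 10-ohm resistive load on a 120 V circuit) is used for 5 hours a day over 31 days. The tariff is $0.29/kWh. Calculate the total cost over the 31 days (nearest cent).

$64.73

Power = V²/R = 120²/10 = 1440 W = 1.44 kW
Runtime = 5 h/day × 31 days = 155 h
Energy = 1.44 kW × 155 h = 223.2 kWh
Cost = 223.2 kWh × $0.29/kWh = $64.73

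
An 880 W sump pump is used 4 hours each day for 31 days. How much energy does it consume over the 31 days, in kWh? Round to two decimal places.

Runtime = 4 h/day × 31 days = 124 h
Energy = 0.88 kW × 124 h = 109.12 kWh

109.12 kWh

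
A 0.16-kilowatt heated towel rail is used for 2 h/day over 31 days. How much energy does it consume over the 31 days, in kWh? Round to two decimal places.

Runtime = 2 h/day × 31 days = 62 h
Energy = 0.16 kW × 62 h = 9.92 kWh

9.92 kWh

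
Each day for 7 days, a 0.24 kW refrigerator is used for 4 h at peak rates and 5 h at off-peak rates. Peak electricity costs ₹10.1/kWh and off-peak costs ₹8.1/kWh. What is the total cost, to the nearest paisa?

Peak energy = 0.24 kW × 4 h × 7 = 6.72 kWh
Off-peak energy = 0.24 kW × 5 h × 7 = 8.4 kWh
Cost = 6.72 × ₹10.1 + 8.4 × ₹8.1 = ₹67.872 + ₹68.04 = ₹135.91

₹135.91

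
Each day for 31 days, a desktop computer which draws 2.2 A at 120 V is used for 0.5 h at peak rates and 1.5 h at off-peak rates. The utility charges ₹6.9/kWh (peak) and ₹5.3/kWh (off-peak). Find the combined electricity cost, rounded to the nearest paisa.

₹93.30

Power = 2.2 A × 120 V = 264 W = 0.264 kW
Peak energy = 0.264 kW × 0.5 h × 31 = 4.092 kWh
Off-peak energy = 0.264 kW × 1.5 h × 31 = 12.276 kWh
Cost = 4.092 × ₹6.9 + 12.276 × ₹5.3 = ₹28.2348 + ₹65.0628 = ₹93.30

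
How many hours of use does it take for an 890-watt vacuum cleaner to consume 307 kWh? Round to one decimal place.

Hours = 307 kWh ÷ 0.89 kW = 344.9 h

344.9 h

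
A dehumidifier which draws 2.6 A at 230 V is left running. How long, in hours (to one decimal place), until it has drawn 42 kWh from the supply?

70.2 h

Power = 2.6 A × 230 V = 598 W = 0.598 kW
Hours = 42 kWh ÷ 0.598 kW = 70.2 h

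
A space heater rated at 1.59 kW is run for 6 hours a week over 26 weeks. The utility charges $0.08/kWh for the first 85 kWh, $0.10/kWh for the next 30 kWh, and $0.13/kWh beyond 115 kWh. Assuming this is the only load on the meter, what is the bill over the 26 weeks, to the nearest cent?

$27.10

Runtime = 6 h/week × 26 weeks = 156 h
Energy = 1.59 kW × 156 h = 248.04 kWh
Tier 1 (0–85 kWh): 85 × $0.08 = $6.8
Tier 2 (85–115 kWh): 30 × $0.10 = $3
Above 115 kWh: 133.04 × $0.13 = $17.2952
Bill = $27.10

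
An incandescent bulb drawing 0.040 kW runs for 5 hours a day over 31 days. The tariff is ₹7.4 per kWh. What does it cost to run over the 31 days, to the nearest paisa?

Runtime = 5 h/day × 31 days = 155 h
Energy = 0.04 kW × 155 h = 6.2 kWh
Cost = 6.2 kWh × ₹7.4/kWh = ₹45.88

₹45.88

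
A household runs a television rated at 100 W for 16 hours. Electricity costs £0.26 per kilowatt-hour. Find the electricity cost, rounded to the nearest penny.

£0.42

Energy = 0.1 kW × 16 h = 1.6 kWh
Cost = 1.6 kWh × £0.26/kWh = £0.42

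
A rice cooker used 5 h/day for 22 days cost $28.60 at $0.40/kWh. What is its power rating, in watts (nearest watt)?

650 W

Energy = $28.60 ÷ $0.40/kWh = 71.5 kWh
Runtime = 5 h/day × 22 days = 110 h
Power = 71.5 kWh ÷ 110 h = 0.65 kW = 650 W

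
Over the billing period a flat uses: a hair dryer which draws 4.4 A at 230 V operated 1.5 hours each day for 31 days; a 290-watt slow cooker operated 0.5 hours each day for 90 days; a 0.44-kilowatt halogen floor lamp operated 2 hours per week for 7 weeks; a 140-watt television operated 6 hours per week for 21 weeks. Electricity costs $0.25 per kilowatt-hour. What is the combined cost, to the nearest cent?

hair dryer: Power = 4.4 A × 230 V = 1012 W = 1.012 kW
hair dryer: Runtime = 1.5 h/day × 31 days = 46.5 h
hair dryer: 1.012 kW × 46.5 h = 47.058 kWh
slow cooker: Runtime = 0.5 h/day × 90 days = 45 h
slow cooker: 0.29 kW × 45 h = 13.05 kWh
halogen floor lamp: Runtime = 2 h/week × 7 weeks = 14 h
halogen floor lamp: 0.44 kW × 14 h = 6.16 kWh
television: Runtime = 6 h/week × 21 weeks = 126 h
television: 0.14 kW × 126 h = 17.64 kWh
Total energy = 83.908 kWh
Cost = 83.908 × $0.25 = $20.98

$20.98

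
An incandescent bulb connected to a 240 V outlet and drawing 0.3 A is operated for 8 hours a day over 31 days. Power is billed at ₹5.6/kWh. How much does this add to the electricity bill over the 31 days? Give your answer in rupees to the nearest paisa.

₹99.99

Power = 0.3 A × 240 V = 72 W = 0.072 kW
Runtime = 8 h/day × 31 days = 248 h
Energy = 0.072 kW × 248 h = 17.856 kWh
Cost = 17.856 kWh × ₹5.6/kWh = ₹99.99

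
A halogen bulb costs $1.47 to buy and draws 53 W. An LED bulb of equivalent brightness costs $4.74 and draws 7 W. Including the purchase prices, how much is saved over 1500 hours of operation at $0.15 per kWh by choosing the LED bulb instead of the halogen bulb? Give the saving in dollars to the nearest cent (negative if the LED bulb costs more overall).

$7.08

halogen bulb: $1.47 + (53/1000) kW × 1500 h × $0.15 = $1.47 + $11.925 = $13.395
LED bulb: $4.74 + (7/1000) kW × 1500 h × $0.15 = $4.74 + $1.575 = $6.315
Saving = $13.395 − $6.315 = $7.08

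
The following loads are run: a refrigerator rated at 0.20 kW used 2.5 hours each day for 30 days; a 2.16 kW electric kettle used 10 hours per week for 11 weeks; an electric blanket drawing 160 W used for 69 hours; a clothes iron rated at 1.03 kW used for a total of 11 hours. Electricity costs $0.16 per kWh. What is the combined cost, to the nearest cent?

refrigerator: Runtime = 2.5 h/day × 30 days = 75 h
refrigerator: 0.2 kW × 75 h = 15 kWh
electric kettle: Runtime = 10 h/week × 11 weeks = 110 h
electric kettle: 2.16 kW × 110 h = 237.6 kWh
electric blanket: 0.16 kW × 69 h = 11.04 kWh
clothes iron: 1.03 kW × 11 h = 11.33 kWh
Total energy = 274.97 kWh
Cost = 274.97 × $0.16 = $44.00

$44.00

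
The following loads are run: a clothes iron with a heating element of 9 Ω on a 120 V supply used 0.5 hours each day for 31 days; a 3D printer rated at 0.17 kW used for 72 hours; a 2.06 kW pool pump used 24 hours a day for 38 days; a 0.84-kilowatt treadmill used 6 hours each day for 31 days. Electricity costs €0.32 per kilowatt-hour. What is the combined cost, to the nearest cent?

clothes iron: Power = V²/R = 120²/9 = 1600 W = 1.6 kW
clothes iron: Runtime = 0.5 h/day × 31 days = 15.5 h
clothes iron: 1.6 kW × 15.5 h = 24.8 kWh
3D printer: 0.17 kW × 72 h = 12.24 kWh
pool pump: Runtime = 24 h × 38 = 912 h
pool pump: 2.06 kW × 912 h = 1878.72 kWh
treadmill: Runtime = 6 h/day × 31 days = 186 h
treadmill: 0.84 kW × 186 h = 156.24 kWh
Total energy = 2072 kWh
Cost = 2072 × €0.32 = €663.04

€663.04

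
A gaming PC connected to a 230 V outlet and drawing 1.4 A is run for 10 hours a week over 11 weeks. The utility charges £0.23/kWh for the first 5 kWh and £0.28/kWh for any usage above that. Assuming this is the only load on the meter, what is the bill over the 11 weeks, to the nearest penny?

£9.67

Power = 1.4 A × 230 V = 322 W = 0.322 kW
Runtime = 10 h/week × 11 weeks = 110 h
Energy = 0.322 kW × 110 h = 35.42 kWh
Tier 1 (0–5 kWh): 5 × £0.23 = £1.15
Above 5 kWh: 30.42 × £0.28 = £8.5176
Bill = £9.67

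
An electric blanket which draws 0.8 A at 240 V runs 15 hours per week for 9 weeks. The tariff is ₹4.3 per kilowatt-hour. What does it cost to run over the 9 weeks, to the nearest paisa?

₹111.46

Power = 0.8 A × 240 V = 192 W = 0.192 kW
Runtime = 15 h/week × 9 weeks = 135 h
Energy = 0.192 kW × 135 h = 25.92 kWh
Cost = 25.92 kWh × ₹4.3/kWh = ₹111.46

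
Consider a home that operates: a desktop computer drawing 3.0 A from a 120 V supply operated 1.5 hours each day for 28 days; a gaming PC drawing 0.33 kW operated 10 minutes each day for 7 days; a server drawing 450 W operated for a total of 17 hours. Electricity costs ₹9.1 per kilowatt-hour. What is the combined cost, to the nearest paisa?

₹210.71

desktop computer: Power = 3.0 A × 120 V = 360 W = 0.36 kW
desktop computer: Runtime = 1.5 h/day × 28 days = 42 h
desktop computer: 0.36 kW × 42 h = 15.12 kWh
gaming PC: Runtime = 10 min × 7 = 70 min = 1.166666… h
gaming PC: 0.33 kW × 1.166666… h = 0.385 kWh
server: 0.45 kW × 17 h = 7.65 kWh
Total energy = 23.155 kWh
Cost = 23.155 × ₹9.1 = ₹210.71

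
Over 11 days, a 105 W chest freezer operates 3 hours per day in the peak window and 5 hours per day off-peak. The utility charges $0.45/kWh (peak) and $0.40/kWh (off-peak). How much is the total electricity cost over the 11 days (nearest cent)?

$3.87

Peak energy = 0.105 kW × 3 h × 11 = 3.465 kWh
Off-peak energy = 0.105 kW × 5 h × 11 = 5.775 kWh
Cost = 3.465 × $0.45 + 5.775 × $0.40 = $1.55925 + $2.31 = $3.87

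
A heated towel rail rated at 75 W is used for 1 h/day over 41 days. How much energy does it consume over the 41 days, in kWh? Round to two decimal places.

Runtime = 1 h/day × 41 days = 41 h
Energy = 0.075 kW × 41 h = 3.075 kWh ≈ 3.08 kWh

3.08 kWh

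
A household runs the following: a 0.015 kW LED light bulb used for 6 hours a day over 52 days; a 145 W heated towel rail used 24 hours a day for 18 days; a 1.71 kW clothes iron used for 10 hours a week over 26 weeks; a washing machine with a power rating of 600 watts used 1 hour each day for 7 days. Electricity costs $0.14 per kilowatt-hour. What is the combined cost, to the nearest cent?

$72.26

LED light bulb: Runtime = 6 h/day × 52 days = 312 h
LED light bulb: 0.015 kW × 312 h = 4.68 kWh
heated towel rail: Runtime = 24 h × 18 = 432 h
heated towel rail: 0.145 kW × 432 h = 62.64 kWh
clothes iron: Runtime = 10 h/week × 26 weeks = 260 h
clothes iron: 1.71 kW × 260 h = 444.6 kWh
washing machine: Runtime = 1 h/day × 7 days = 7 h
washing machine: 0.6 kW × 7 h = 4.2 kWh
Total energy = 516.12 kWh
Cost = 516.12 × $0.14 = $72.26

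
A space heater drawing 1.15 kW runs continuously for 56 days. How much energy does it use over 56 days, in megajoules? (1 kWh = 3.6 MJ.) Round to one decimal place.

Runtime = 24 h × 56 = 1344 h
Energy = 1.15 kW × 1344 h = 1545.6 kWh
= 1545.6 × 3.6 MJ = 5564.2 MJ

5564.2 MJ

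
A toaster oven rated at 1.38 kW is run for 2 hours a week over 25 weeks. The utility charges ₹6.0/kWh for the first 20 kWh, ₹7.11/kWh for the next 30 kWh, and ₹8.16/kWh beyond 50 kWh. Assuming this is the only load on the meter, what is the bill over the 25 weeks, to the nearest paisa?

₹488.34

Runtime = 2 h/week × 25 weeks = 50 h
Energy = 1.38 kW × 50 h = 69 kWh
Tier 1 (0–20 kWh): 20 × ₹6.0 = ₹120
Tier 2 (20–50 kWh): 30 × ₹7.11 = ₹213.3
Above 50 kWh: 19 × ₹8.16 = ₹155.04
Bill = ₹488.34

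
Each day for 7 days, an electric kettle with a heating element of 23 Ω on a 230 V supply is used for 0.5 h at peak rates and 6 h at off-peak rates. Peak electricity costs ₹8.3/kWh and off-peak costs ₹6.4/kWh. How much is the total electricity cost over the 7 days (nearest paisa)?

Power = V²/R = 230²/23 = 2300 W = 2.3 kW
Peak energy = 2.3 kW × 0.5 h × 7 = 8.05 kWh
Off-peak energy = 2.3 kW × 6 h × 7 = 96.6 kWh
Cost = 8.05 × ₹8.3 + 96.6 × ₹6.4 = ₹66.815 + ₹618.24 = ₹685.06

₹685.06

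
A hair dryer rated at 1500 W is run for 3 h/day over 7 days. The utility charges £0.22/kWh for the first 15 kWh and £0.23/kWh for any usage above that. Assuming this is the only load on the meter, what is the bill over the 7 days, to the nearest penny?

Runtime = 3 h/day × 7 days = 21 h
Energy = 1.5 kW × 21 h = 31.5 kWh
Tier 1 (0–15 kWh): 15 × £0.22 = £3.3
Above 15 kWh: 16.5 × £0.23 = £3.795
Bill = £7.10

£7.10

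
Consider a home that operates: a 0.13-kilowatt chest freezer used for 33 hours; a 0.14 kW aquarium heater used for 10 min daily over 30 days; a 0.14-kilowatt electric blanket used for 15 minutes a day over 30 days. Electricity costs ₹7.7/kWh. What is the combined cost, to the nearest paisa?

chest freezer: 0.13 kW × 33 h = 4.29 kWh
aquarium heater: Runtime = 10 min × 30 = 300 min = 5 h
aquarium heater: 0.14 kW × 5 h = 0.7 kWh
electric blanket: Runtime = 15 min × 30 = 450 min = 7.5 h
electric blanket: 0.14 kW × 7.5 h = 1.05 kWh
Total energy = 6.04 kWh
Cost = 6.04 × ₹7.7 = ₹46.51

₹46.51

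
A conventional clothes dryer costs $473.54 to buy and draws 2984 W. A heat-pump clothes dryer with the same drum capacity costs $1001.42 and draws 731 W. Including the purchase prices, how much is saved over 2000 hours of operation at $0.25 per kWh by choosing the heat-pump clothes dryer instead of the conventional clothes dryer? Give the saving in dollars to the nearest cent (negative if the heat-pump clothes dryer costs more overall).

$598.62

conventional clothes dryer: $473.54 + (2984/1000) kW × 2000 h × $0.25 = $473.54 + $1492 = $1965.54
heat-pump clothes dryer: $1001.42 + (731/1000) kW × 2000 h × $0.25 = $1001.42 + $365.5 = $1366.92
Saving = $1965.54 − $1366.92 = $598.62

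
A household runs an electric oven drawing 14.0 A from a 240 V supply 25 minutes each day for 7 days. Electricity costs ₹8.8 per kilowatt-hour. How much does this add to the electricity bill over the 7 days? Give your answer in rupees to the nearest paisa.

₹86.24

Power = 14.0 A × 240 V = 3360 W = 3.36 kW
Runtime = 25 min × 7 = 175 min = 2.916666… h
Energy = 3.36 kW × 2.916666… h = 9.8 kWh
Cost = 9.8 kWh × ₹8.8/kWh = ₹86.24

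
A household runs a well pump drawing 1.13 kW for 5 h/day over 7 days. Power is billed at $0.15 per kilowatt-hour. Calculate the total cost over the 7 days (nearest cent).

$5.93

Runtime = 5 h/day × 7 days = 35 h
Energy = 1.13 kW × 35 h = 39.55 kWh
Cost = 39.55 kWh × $0.15/kWh = $5.93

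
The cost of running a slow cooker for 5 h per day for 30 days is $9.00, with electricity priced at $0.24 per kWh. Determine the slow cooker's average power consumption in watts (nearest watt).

250 W

Energy = $9.00 ÷ $0.24/kWh = 37.5 kWh
Runtime = 5 h/day × 30 days = 150 h
Power = 37.5 kWh ÷ 150 h = 0.25 kW = 250 W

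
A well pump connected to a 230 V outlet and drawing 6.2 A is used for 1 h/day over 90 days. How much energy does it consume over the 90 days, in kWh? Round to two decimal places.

Power = 6.2 A × 230 V = 1426 W = 1.426 kW
Runtime = 1 h/day × 90 days = 90 h
Energy = 1.426 kW × 90 h = 128.34 kWh

128.34 kWh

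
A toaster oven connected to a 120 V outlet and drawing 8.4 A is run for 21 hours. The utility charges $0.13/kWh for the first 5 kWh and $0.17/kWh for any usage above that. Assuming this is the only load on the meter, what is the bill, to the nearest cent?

Power = 8.4 A × 120 V = 1008 W = 1.008 kW
Energy = 1.008 kW × 21 h = 21.168 kWh
Tier 1 (0–5 kWh): 5 × $0.13 = $0.65
Above 5 kWh: 16.168 × $0.17 = $2.74856
Bill = $3.40

$3.40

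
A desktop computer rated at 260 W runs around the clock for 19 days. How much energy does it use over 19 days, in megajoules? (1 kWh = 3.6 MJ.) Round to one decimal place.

426.8 MJ

Runtime = 24 h × 19 = 456 h
Energy = 0.26 kW × 456 h = 118.56 kWh
= 118.56 × 3.6 MJ = 426.8 MJ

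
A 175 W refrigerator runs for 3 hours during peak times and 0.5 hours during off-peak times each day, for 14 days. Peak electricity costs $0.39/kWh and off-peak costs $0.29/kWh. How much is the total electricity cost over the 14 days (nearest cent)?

$3.22

Peak energy = 0.175 kW × 3 h × 14 = 7.35 kWh
Off-peak energy = 0.175 kW × 0.5 h × 14 = 1.225 kWh
Cost = 7.35 × $0.39 + 1.225 × $0.29 = $2.8665 + $0.35525 = $3.22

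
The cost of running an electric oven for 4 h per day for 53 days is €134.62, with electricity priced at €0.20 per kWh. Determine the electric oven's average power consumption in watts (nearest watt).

Energy = €134.62 ÷ €0.20/kWh = 673.1 kWh
Runtime = 4 h/day × 53 days = 212 h
Power = 673.1 kWh ÷ 212 h = 3.175 kW = 3175 W

3175 W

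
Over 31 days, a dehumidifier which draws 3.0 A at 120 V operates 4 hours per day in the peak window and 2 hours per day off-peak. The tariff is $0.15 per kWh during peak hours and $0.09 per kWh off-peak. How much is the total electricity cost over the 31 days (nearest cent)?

$8.70

Power = 3.0 A × 120 V = 360 W = 0.36 kW
Peak energy = 0.36 kW × 4 h × 31 = 44.64 kWh
Off-peak energy = 0.36 kW × 2 h × 31 = 22.32 kWh
Cost = 44.64 × $0.15 + 22.32 × $0.09 = $6.696 + $2.0088 = $8.70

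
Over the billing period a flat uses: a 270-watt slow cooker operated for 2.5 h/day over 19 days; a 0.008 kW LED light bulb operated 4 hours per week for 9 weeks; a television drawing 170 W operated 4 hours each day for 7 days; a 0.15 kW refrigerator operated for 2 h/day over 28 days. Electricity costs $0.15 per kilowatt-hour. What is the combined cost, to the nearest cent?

slow cooker: Runtime = 2.5 h/day × 19 days = 47.5 h
slow cooker: 0.27 kW × 47.5 h = 12.825 kWh
LED light bulb: Runtime = 4 h/week × 9 weeks = 36 h
LED light bulb: 0.008 kW × 36 h = 0.288 kWh
television: Runtime = 4 h/day × 7 days = 28 h
television: 0.17 kW × 28 h = 4.76 kWh
refrigerator: Runtime = 2 h/day × 28 days = 56 h
refrigerator: 0.15 kW × 56 h = 8.4 kWh
Total energy = 26.273 kWh
Cost = 26.273 × $0.15 = $3.94

$3.94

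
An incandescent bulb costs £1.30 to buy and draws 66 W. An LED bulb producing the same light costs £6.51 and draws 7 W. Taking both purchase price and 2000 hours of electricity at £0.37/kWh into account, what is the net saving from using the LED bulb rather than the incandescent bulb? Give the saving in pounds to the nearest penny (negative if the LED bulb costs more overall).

£38.45

incandescent bulb: £1.30 + (66/1000) kW × 2000 h × £0.37 = £1.30 + £48.84 = £50.14
LED bulb: £6.51 + (7/1000) kW × 2000 h × £0.37 = £6.51 + £5.18 = £11.69
Saving = £50.14 − £11.69 = £38.45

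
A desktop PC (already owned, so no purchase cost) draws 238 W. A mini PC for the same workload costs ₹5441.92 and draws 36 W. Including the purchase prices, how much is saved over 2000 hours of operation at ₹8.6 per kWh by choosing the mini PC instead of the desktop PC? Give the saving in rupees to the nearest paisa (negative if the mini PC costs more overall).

-₹1967.52

desktop PC: ₹0.00 + (238/1000) kW × 2000 h × ₹8.6 = ₹0.00 + ₹4093.6 = ₹4093.6
mini PC: ₹5441.92 + (36/1000) kW × 2000 h × ₹8.6 = ₹5441.92 + ₹619.2 = ₹6061.12
Saving = ₹4093.6 − ₹6061.12 = −₹1967.52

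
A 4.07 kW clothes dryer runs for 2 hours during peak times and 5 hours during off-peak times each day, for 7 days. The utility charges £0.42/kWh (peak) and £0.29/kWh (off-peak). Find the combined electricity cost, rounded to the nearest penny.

Peak energy = 4.07 kW × 2 h × 7 = 56.98 kWh
Off-peak energy = 4.07 kW × 5 h × 7 = 142.45 kWh
Cost = 56.98 × £0.42 + 142.45 × £0.29 = £23.9316 + £41.3105 = £65.24

£65.24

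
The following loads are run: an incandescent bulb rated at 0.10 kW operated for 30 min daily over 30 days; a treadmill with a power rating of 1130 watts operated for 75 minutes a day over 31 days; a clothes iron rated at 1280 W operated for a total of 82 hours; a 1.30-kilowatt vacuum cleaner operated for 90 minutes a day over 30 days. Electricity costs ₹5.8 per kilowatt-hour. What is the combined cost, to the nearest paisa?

₹1210.74

incandescent bulb: Runtime = 30 min × 30 = 900 min = 15 h
incandescent bulb: 0.1 kW × 15 h = 1.5 kWh
treadmill: Runtime = 75 min × 31 = 2325 min = 38.75 h
treadmill: 1.13 kW × 38.75 h = 43.7875 kWh
clothes iron: 1.28 kW × 82 h = 104.96 kWh
vacuum cleaner: Runtime = 90 min × 30 = 2700 min = 45 h
vacuum cleaner: 1.3 kW × 45 h = 58.5 kWh
Total energy = 208.7475 kWh
Cost = 208.7475 × ₹5.8 = ₹1210.74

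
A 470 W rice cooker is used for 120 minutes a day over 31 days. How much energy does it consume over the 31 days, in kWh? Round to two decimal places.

29.14 kWh

Runtime = 120 min × 31 = 3720 min = 62 h
Energy = 0.47 kW × 62 h = 29.14 kWh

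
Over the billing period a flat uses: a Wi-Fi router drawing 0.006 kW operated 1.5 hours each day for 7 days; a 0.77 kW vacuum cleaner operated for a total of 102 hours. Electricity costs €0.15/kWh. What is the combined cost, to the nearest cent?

€11.79

Wi-Fi router: Runtime = 1.5 h/day × 7 days = 10.5 h
Wi-Fi router: 0.006 kW × 10.5 h = 0.063 kWh
vacuum cleaner: 0.77 kW × 102 h = 78.54 kWh
Total energy = 78.603 kWh
Cost = 78.603 × €0.15 = €11.79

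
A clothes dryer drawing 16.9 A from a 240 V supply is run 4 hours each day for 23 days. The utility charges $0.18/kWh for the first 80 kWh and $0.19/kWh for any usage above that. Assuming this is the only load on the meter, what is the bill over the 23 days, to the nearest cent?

$70.10

Power = 16.9 A × 240 V = 4056 W = 4.056 kW
Runtime = 4 h/day × 23 days = 92 h
Energy = 4.056 kW × 92 h = 373.152 kWh
Tier 1 (0–80 kWh): 80 × $0.18 = $14.4
Above 80 kWh: 293.152 × $0.19 = $55.69888
Bill = $70.10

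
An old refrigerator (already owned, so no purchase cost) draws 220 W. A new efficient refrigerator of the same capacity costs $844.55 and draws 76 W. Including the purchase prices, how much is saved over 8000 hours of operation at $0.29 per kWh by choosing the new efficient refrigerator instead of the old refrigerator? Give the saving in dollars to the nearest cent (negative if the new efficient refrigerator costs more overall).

-$510.47

old refrigerator: $0.00 + (220/1000) kW × 8000 h × $0.29 = $0.00 + $510.4 = $510.4
new efficient refrigerator: $844.55 + (76/1000) kW × 8000 h × $0.29 = $844.55 + $176.32 = $1020.87
Saving = $510.4 − $1020.87 = −$510.47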